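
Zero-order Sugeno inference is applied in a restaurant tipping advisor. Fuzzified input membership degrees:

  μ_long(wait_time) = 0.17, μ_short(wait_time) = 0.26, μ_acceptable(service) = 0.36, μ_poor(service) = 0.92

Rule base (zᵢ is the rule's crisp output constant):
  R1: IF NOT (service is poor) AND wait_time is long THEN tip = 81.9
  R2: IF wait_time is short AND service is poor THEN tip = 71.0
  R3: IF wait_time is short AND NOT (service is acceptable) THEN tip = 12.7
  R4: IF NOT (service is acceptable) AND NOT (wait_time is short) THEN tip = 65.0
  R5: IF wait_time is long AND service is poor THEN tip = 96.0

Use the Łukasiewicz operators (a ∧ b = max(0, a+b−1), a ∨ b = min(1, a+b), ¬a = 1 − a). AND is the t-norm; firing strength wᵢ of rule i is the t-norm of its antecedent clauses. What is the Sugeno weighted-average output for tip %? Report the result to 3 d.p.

70.954

R1 (z=81.9): ¬poor=1−0.92=0.08, long=0.17; AND[max(0, a+b−1)] → w = 0.00
R2 (z=71.0): short=0.26, poor=0.92; AND[max(0, a+b−1)] → w = 0.18
R3 (z=12.7): short=0.26, ¬acceptable=1−0.36=0.64; AND[max(0, a+b−1)] → w = 0.00
R4 (z=65.0): ¬acceptable=1−0.36=0.64, ¬short=1−0.26=0.74; AND[max(0, a+b−1)] → w = 0.38
R5 (z=96.0): long=0.17, poor=0.92; AND[max(0, a+b−1)] → w = 0.09
Weighted average = (0.00·81.9 + 0.18·71.0 + 0.00·12.7 + 0.38·65.0 + 0.09·96.0) / (0.00 + 0.18 + 0.00 + 0.38 + 0.09)
  = 46.1200 / 0.6500 = 70.954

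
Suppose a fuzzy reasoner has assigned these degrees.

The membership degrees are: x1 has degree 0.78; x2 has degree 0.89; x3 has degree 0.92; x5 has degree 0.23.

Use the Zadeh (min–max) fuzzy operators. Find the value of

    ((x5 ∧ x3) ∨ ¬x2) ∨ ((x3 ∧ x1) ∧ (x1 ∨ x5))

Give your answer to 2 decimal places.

x5 ∧ x3 = min(a, b) on (0.23, 0.92) = 0.23
¬x2 = 1 − 0.89 = 0.11
(x5 ∧ x3) ∨ ¬x2 = max(a, b) on (0.23, 0.11) = 0.23
x3 ∧ x1 = min(a, b) on (0.92, 0.78) = 0.78
x1 ∨ x5 = max(a, b) on (0.78, 0.23) = 0.78
(x3 ∧ x1) ∧ (x1 ∨ x5) = min(a, b) on (0.78, 0.78) = 0.78
((x5 ∧ x3) ∨ ¬x2) ∨ ((x3 ∧ x1) ∧ (x1 ∨ x5)) = max(a, b) on (0.23, 0.78) = 0.78

0.78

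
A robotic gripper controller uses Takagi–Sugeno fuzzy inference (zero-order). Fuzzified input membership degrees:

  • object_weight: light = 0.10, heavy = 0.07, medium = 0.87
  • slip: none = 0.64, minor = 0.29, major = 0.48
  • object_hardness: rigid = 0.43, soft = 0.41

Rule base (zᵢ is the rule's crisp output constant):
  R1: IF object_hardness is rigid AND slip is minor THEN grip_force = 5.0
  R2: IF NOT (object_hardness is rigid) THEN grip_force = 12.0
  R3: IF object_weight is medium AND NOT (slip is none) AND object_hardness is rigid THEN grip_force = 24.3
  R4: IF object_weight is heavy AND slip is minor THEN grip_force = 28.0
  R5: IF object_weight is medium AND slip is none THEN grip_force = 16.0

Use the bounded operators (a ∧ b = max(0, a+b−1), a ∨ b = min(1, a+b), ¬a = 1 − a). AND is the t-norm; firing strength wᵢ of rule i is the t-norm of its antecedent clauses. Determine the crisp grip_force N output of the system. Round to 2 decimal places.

R1 (z=5.0): rigid=0.43, minor=0.29; AND[max(0, a+b−1)] → w = 0.00
R2 (z=12.0): ¬rigid=1−0.43=0.57 → w = 0.57
R3 (z=24.3): medium=0.87, ¬none=1−0.64=0.36, rigid=0.43; AND[max(0, a+b−1)] → w = 0.00
R4 (z=28.0): heavy=0.07, minor=0.29; AND[max(0, a+b−1)] → w = 0.00
R5 (z=16.0): medium=0.87, none=0.64; AND[max(0, a+b−1)] → w = 0.51
Weighted average = (0.00·5.0 + 0.57·12.0 + 0.00·24.3 + 0.00·28.0 + 0.51·16.0) / (0.00 + 0.57 + 0.00 + 0.00 + 0.51)
  = 15.0000 / 1.0800 = 13.89

13.89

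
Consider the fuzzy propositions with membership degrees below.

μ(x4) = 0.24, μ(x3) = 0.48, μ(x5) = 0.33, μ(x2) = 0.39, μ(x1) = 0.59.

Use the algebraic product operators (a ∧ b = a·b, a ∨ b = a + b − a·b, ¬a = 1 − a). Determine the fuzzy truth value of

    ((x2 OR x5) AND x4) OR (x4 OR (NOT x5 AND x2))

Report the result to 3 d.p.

0.518

x2 OR x5 = a + b − a·b on (0.3900, 0.3300) = 0.5913
(x2 OR x5) AND x4 = a·b on (0.5913, 0.2400) = 0.1419
NOT x5 = 1 − 0.3300 = 0.6700
NOT x5 AND x2 = a·b on (0.6700, 0.3900) = 0.2613
x4 OR (NOT x5 AND x2) = a + b − a·b on (0.2400, 0.2613) = 0.4386
((x2 OR x5) AND x4) OR (x4 OR (NOT x5 AND x2)) = a + b − a·b on (0.1419, 0.4386) = 0.5183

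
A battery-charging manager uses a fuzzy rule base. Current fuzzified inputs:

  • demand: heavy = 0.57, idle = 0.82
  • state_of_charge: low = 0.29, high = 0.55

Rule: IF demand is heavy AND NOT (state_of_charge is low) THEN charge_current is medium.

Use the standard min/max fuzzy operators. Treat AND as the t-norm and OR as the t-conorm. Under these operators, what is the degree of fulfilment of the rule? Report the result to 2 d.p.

0.57

firing strength: heavy=0.57, ¬low=1−0.29=0.71; AND[min(a, b)] → w = 0.57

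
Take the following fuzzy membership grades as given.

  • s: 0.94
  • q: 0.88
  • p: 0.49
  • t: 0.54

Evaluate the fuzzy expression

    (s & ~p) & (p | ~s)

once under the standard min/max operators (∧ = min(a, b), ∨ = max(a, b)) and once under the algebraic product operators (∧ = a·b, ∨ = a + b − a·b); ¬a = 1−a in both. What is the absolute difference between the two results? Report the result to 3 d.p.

Under standard min/max:
  ~p = 1 − 0.49 = 0.51
  s & ~p = min(a, b) on (0.94, 0.51) = 0.51
  ~s = 1 − 0.94 = 0.06
  p | ~s = max(a, b) on (0.49, 0.06) = 0.49
  (s & ~p) & (p | ~s) = min(a, b) on (0.51, 0.49) = 0.49
  → value = 0.4900
Under algebraic product:
  ~p = 1 − 0.4900 = 0.5100
  s & ~p = a·b on (0.9400, 0.5100) = 0.4794
  ~s = 1 − 0.9400 = 0.0600
  p | ~s = a + b − a·b on (0.4900, 0.0600) = 0.5206
  (s & ~p) & (p | ~s) = a·b on (0.4794, 0.5206) = 0.2496
  → value = 0.2496
|0.4900 − 0.2496| = 0.240

0.240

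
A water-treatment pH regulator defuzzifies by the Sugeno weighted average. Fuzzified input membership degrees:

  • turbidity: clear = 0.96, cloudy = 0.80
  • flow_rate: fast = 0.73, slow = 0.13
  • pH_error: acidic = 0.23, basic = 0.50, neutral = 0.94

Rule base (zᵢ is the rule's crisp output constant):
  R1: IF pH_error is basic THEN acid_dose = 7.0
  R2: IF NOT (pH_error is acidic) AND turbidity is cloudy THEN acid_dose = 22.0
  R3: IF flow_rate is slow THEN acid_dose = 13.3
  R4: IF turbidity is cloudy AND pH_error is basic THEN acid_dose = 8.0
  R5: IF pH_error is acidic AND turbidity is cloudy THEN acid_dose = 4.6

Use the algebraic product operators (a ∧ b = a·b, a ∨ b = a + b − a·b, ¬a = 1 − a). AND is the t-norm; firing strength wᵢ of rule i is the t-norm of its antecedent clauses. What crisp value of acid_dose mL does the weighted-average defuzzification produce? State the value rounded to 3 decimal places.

12.474

R1 (z=7.0): basic=0.50 → w = 0.5000
R2 (z=22.0): ¬acidic=1−0.23=0.77, cloudy=0.80; AND[a·b] → w = 0.6160
R3 (z=13.3): slow=0.13 → w = 0.1300
R4 (z=8.0): cloudy=0.80, basic=0.50; AND[a·b] → w = 0.4000
R5 (z=4.6): acidic=0.23, cloudy=0.80; AND[a·b] → w = 0.1840
Weighted average = (0.5000·7.0 + 0.6160·22.0 + 0.1300·13.3 + 0.4000·8.0 + 0.1840·4.6) / (0.5000 + 0.6160 + 0.1300 + 0.4000 + 0.1840)
  = 22.8274 / 1.8300 = 12.474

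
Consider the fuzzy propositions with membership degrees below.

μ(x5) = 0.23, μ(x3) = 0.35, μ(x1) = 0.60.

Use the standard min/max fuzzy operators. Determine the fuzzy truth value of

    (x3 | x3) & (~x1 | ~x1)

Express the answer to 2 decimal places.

x3 | x3 = max(a, b) on (0.35, 0.35) = 0.35
~x1 = 1 − 0.60 = 0.40
~x1 = 1 − 0.60 = 0.40
~x1 | ~x1 = max(a, b) on (0.40, 0.40) = 0.40
(x3 | x3) & (~x1 | ~x1) = min(a, b) on (0.35, 0.40) = 0.35

0.35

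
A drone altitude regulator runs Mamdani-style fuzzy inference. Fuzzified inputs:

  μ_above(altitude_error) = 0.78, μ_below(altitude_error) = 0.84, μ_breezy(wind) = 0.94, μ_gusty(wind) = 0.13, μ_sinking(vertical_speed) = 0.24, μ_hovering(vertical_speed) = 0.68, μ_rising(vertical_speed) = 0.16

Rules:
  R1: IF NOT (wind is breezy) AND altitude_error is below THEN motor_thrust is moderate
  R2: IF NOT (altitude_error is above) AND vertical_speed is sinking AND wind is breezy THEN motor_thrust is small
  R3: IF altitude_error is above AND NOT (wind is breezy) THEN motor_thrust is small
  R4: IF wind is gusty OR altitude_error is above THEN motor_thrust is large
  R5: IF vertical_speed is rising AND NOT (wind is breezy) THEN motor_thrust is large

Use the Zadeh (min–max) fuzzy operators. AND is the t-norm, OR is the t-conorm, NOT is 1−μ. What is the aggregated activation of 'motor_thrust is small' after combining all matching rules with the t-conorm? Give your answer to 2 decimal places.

R1: ¬breezy=1−0.94=0.06, below=0.84; AND[min(a, b)] → w = 0.06
R2: ¬above=1−0.78=0.22, sinking=0.24, breezy=0.94; AND[min(a, b)] → w = 0.22
R3: above=0.78, ¬breezy=1−0.94=0.06; AND[min(a, b)] → w = 0.06
R4: gusty=0.13, above=0.78; OR[max(a, b)] → w = 0.78
R5: rising=0.16, ¬breezy=1−0.94=0.06; AND[min(a, b)] → w = 0.06
Rules with consequent 'small': {R2, R3} → strengths 0.22, 0.06
Aggregate via t-conorm [max(a, b)]: 0.22

0.22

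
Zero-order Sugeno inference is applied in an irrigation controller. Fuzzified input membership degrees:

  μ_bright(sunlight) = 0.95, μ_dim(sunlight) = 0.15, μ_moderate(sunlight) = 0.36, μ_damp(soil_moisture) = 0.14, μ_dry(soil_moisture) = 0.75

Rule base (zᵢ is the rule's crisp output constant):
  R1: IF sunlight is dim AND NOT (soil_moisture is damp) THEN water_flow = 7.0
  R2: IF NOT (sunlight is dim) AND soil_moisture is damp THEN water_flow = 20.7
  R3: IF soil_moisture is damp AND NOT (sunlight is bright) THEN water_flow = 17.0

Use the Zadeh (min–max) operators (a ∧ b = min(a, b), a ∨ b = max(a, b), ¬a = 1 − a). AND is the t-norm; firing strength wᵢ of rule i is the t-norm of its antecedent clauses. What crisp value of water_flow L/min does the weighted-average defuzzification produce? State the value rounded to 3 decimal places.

R1 (z=7.0): dim=0.15, ¬damp=1−0.14=0.86; AND[min(a, b)] → w = 0.15
R2 (z=20.7): ¬dim=1−0.15=0.85, damp=0.14; AND[min(a, b)] → w = 0.14
R3 (z=17.0): damp=0.14, ¬bright=1−0.95=0.05; AND[min(a, b)] → w = 0.05
Weighted average = (0.15·7.0 + 0.14·20.7 + 0.05·17.0) / (0.15 + 0.14 + 0.05)
  = 4.7980 / 0.3400 = 14.112

14.112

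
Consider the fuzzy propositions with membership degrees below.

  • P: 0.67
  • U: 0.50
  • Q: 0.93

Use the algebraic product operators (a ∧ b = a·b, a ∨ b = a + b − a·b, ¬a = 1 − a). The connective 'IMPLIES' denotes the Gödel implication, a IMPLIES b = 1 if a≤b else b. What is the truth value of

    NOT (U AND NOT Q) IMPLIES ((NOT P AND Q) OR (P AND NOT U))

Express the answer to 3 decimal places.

0.539

NOT Q = 1 − 0.9300 = 0.0700
U AND NOT Q = a·b on (0.5000, 0.0700) = 0.0350
NOT (U AND NOT Q) = 1 − 0.0350 = 0.9650
NOT P = 1 − 0.6700 = 0.3300
NOT P AND Q = a·b on (0.3300, 0.9300) = 0.3069
NOT U = 1 − 0.5000 = 0.5000
P AND NOT U = a·b on (0.6700, 0.5000) = 0.3350
(NOT P AND Q) OR (P AND NOT U) = a + b − a·b on (0.3069, 0.3350) = 0.5391
NOT (U AND NOT Q) IMPLIES ((NOT P AND Q) OR (P AND NOT U))  [Gödel: 1 if a≤b else b] with a=0.9650, b=0.5391 → 0.5391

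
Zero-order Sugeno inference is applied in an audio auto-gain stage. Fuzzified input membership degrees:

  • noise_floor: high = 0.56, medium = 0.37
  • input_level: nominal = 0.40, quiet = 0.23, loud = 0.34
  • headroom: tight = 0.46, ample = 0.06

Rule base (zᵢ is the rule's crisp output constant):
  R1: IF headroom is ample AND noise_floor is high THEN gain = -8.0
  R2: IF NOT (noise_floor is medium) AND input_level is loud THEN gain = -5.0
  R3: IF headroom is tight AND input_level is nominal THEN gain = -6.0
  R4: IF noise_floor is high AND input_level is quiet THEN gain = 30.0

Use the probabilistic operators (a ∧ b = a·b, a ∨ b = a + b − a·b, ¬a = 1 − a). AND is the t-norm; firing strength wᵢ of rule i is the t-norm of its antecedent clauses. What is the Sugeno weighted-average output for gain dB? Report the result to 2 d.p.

2.53

R1 (z=-8.0): ample=0.06, high=0.56; AND[a·b] → w = 0.0336
R2 (z=-5.0): ¬medium=1−0.37=0.63, loud=0.34; AND[a·b] → w = 0.2142
R3 (z=-6.0): tight=0.46, nominal=0.40; AND[a·b] → w = 0.1840
R4 (z=30.0): high=0.56, quiet=0.23; AND[a·b] → w = 0.1288
Weighted average = (0.0336·-8.0 + 0.2142·-5.0 + 0.1840·-6.0 + 0.1288·30.0) / (0.0336 + 0.2142 + 0.1840 + 0.1288)
  = 1.4202 / 0.5606 = 2.53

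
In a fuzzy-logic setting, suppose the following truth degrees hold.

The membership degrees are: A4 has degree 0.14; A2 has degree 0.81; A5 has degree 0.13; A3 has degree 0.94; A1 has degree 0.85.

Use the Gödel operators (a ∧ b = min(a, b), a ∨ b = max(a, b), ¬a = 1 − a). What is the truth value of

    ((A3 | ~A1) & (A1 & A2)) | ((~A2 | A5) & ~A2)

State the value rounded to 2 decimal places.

~A1 = 1 − 0.85 = 0.15
A3 | ~A1 = max(a, b) on (0.94, 0.15) = 0.94
A1 & A2 = min(a, b) on (0.85, 0.81) = 0.81
(A3 | ~A1) & (A1 & A2) = min(a, b) on (0.94, 0.81) = 0.81
~A2 = 1 − 0.81 = 0.19
~A2 | A5 = max(a, b) on (0.19, 0.13) = 0.19
~A2 = 1 − 0.81 = 0.19
(~A2 | A5) & ~A2 = min(a, b) on (0.19, 0.19) = 0.19
((A3 | ~A1) & (A1 & A2)) | ((~A2 | A5) & ~A2) = max(a, b) on (0.81, 0.19) = 0.81

0.81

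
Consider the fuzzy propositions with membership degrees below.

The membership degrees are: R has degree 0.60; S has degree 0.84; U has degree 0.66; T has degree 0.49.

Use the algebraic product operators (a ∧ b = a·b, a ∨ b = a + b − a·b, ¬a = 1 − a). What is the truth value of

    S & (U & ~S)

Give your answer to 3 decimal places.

0.089

~S = 1 − 0.8400 = 0.1600
U & ~S = a·b on (0.6600, 0.1600) = 0.1056
S & (U & ~S) = a·b on (0.8400, 0.1056) = 0.0887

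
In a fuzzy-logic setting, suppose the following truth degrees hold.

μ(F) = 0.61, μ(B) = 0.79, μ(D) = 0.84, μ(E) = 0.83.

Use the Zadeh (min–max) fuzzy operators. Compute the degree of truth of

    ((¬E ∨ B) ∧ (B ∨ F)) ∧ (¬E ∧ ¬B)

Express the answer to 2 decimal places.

¬E = 1 − 0.83 = 0.17
¬E ∨ B = max(a, b) on (0.17, 0.79) = 0.79
B ∨ F = max(a, b) on (0.79, 0.61) = 0.79
(¬E ∨ B) ∧ (B ∨ F) = min(a, b) on (0.79, 0.79) = 0.79
¬E = 1 − 0.83 = 0.17
¬B = 1 − 0.79 = 0.21
¬E ∧ ¬B = min(a, b) on (0.17, 0.21) = 0.17
((¬E ∨ B) ∧ (B ∨ F)) ∧ (¬E ∧ ¬B) = min(a, b) on (0.79, 0.17) = 0.17

0.17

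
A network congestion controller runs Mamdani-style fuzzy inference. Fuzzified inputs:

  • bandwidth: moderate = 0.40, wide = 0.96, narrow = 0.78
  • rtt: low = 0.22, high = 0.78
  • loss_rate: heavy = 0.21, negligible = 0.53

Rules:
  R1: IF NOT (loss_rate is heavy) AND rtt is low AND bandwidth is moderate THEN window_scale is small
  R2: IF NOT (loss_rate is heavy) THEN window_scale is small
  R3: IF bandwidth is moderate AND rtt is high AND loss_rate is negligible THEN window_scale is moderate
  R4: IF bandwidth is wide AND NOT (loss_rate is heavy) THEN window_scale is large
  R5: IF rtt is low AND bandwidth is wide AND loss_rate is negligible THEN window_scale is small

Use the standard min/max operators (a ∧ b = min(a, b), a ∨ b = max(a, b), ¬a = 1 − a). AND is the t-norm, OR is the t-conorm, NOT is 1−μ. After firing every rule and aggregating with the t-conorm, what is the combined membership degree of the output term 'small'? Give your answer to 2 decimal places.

0.79

R1: ¬heavy=1−0.21=0.79, low=0.22, moderate=0.40; AND[min(a, b)] → w = 0.22
R2: ¬heavy=1−0.21=0.79 → w = 0.79
R3: moderate=0.40, high=0.78, negligible=0.53; AND[min(a, b)] → w = 0.40
R4: wide=0.96, ¬heavy=1−0.21=0.79; AND[min(a, b)] → w = 0.79
R5: low=0.22, wide=0.96, negligible=0.53; AND[min(a, b)] → w = 0.22
Rules with consequent 'small': {R1, R2, R5} → strengths 0.22, 0.79, 0.22
Aggregate via t-conorm [max(a, b)]: 0.79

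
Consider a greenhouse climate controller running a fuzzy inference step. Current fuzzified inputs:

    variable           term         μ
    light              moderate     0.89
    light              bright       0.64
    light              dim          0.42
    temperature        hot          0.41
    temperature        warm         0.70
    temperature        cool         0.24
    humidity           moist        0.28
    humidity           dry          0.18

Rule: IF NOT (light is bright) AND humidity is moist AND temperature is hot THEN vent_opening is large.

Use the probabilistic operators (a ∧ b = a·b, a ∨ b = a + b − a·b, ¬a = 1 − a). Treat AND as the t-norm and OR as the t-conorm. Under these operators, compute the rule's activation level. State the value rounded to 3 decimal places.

firing strength: ¬bright=1−0.64=0.36, moist=0.28, hot=0.41; AND[a·b] → w = 0.0413

0.041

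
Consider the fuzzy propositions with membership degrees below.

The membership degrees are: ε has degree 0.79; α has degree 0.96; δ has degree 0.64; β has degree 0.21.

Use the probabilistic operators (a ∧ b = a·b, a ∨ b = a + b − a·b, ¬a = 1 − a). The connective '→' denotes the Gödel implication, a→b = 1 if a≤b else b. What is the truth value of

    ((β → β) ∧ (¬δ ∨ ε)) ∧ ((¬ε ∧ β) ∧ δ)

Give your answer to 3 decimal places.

β → β  [Gödel: 1 if a≤b else b] with a=0.2100, b=0.2100 → 1.0000
¬δ = 1 − 0.6400 = 0.3600
¬δ ∨ ε = a + b − a·b on (0.3600, 0.7900) = 0.8656
(β → β) ∧ (¬δ ∨ ε) = a·b on (1.0000, 0.8656) = 0.8656
¬ε = 1 − 0.7900 = 0.2100
¬ε ∧ β = a·b on (0.2100, 0.2100) = 0.0441
(¬ε ∧ β) ∧ δ = a·b on (0.0441, 0.6400) = 0.0282
((β → β) ∧ (¬δ ∨ ε)) ∧ ((¬ε ∧ β) ∧ δ) = a·b on (0.8656, 0.0282) = 0.0244

0.024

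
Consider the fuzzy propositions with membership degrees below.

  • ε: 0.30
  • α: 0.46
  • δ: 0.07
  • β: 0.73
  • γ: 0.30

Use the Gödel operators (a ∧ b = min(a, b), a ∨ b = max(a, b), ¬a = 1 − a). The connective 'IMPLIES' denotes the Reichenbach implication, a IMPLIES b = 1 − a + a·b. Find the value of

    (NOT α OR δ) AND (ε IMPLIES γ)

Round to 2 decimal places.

0.54

NOT α = 1 − 0.46 = 0.54
NOT α OR δ = max(a, b) on (0.54, 0.07) = 0.54
ε IMPLIES γ  [Reichenbach: 1 − a + a·b] with a=0.30, b=0.30 → 0.79
(NOT α OR δ) AND (ε IMPLIES γ) = min(a, b) on (0.54, 0.79) = 0.54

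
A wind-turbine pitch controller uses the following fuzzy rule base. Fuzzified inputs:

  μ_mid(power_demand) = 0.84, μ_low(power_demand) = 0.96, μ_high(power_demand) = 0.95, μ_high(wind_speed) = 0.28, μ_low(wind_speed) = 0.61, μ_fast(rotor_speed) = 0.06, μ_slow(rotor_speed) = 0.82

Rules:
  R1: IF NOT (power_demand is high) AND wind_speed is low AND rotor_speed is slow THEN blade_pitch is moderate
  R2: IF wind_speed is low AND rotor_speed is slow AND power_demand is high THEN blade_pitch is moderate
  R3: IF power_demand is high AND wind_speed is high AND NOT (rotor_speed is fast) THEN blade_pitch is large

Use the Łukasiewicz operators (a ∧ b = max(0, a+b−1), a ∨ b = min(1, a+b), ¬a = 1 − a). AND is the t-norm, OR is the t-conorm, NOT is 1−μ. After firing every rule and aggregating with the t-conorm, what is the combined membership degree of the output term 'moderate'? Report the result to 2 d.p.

0.38

R1: ¬high=1−0.95=0.05, low=0.61, slow=0.82; AND[max(0, a+b−1)] → w = 0.00
R2: low=0.61, slow=0.82, high=0.95; AND[max(0, a+b−1)] → w = 0.38
R3: high=0.95, high=0.28, ¬fast=1−0.06=0.94; AND[max(0, a+b−1)] → w = 0.17
Rules with consequent 'moderate': {R1, R2} → strengths 0.00, 0.38
Aggregate via t-conorm [min(1, a+b)]: 0.38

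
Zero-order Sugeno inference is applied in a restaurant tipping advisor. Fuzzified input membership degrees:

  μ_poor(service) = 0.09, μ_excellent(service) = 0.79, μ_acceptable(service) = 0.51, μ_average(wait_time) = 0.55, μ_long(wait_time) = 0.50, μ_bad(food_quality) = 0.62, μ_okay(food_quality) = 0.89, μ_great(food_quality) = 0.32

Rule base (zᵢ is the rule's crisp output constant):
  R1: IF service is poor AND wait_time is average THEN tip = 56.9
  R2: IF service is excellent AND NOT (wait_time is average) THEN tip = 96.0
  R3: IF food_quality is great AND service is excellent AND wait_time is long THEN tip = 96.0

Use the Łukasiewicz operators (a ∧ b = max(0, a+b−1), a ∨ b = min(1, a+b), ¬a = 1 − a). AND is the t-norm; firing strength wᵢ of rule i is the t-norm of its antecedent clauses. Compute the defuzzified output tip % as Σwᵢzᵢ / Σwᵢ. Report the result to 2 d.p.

R1 (z=56.9): poor=0.09, average=0.55; AND[max(0, a+b−1)] → w = 0.00
R2 (z=96.0): excellent=0.79, ¬average=1−0.55=0.45; AND[max(0, a+b−1)] → w = 0.24
R3 (z=96.0): great=0.32, excellent=0.79, long=0.50; AND[max(0, a+b−1)] → w = 0.00
Weighted average = (0.00·56.9 + 0.24·96.0 + 0.00·96.0) / (0.00 + 0.24 + 0.00)
  = 23.0400 / 0.2400 = 96.00

96.00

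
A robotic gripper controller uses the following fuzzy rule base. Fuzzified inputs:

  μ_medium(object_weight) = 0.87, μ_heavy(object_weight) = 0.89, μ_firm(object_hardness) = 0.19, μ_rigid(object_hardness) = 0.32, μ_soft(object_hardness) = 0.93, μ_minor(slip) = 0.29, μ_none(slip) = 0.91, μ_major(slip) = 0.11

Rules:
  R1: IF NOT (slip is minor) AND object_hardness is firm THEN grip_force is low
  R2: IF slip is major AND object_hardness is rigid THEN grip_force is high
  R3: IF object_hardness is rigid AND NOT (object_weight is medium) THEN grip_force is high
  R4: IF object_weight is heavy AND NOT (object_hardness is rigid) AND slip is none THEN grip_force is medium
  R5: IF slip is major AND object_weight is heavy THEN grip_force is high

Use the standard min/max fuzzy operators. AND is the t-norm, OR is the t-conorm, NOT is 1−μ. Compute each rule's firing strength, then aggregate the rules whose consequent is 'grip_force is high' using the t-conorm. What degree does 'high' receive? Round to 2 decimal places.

0.13

R1: ¬minor=1−0.29=0.71, firm=0.19; AND[min(a, b)] → w = 0.19
R2: major=0.11, rigid=0.32; AND[min(a, b)] → w = 0.11
R3: rigid=0.32, ¬medium=1−0.87=0.13; AND[min(a, b)] → w = 0.13
R4: heavy=0.89, ¬rigid=1−0.32=0.68, none=0.91; AND[min(a, b)] → w = 0.68
R5: major=0.11, heavy=0.89; AND[min(a, b)] → w = 0.11
Rules with consequent 'high': {R2, R3, R5} → strengths 0.11, 0.13, 0.11
Aggregate via t-conorm [max(a, b)]: 0.13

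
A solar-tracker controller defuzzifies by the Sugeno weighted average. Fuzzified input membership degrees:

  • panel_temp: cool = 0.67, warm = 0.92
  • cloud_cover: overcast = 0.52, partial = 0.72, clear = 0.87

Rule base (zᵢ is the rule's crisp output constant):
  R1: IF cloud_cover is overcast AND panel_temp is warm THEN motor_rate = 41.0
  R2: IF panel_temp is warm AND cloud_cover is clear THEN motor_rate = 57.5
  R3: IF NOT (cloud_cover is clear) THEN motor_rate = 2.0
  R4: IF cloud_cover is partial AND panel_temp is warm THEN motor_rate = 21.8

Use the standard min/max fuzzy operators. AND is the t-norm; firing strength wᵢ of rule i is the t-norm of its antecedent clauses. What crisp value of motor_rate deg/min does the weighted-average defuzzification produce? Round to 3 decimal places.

R1 (z=41.0): overcast=0.52, warm=0.92; AND[min(a, b)] → w = 0.52
R2 (z=57.5): warm=0.92, clear=0.87; AND[min(a, b)] → w = 0.87
R3 (z=2.0): ¬clear=1−0.87=0.13 → w = 0.13
R4 (z=21.8): partial=0.72, warm=0.92; AND[min(a, b)] → w = 0.72
Weighted average = (0.52·41.0 + 0.87·57.5 + 0.13·2.0 + 0.72·21.8) / (0.52 + 0.87 + 0.13 + 0.72)
  = 87.3010 / 2.2400 = 38.974

38.974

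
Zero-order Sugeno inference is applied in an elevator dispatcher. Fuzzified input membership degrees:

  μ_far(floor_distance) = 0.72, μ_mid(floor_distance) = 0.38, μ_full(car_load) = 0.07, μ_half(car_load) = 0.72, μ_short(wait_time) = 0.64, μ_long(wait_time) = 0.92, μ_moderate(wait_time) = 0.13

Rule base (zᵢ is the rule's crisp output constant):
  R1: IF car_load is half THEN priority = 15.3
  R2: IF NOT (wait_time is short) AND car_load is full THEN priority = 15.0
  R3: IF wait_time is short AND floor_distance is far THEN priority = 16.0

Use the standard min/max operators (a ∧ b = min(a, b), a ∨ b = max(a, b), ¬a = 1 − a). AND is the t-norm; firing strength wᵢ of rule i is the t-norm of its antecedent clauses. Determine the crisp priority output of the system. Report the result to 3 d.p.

R1 (z=15.3): half=0.72 → w = 0.72
R2 (z=15.0): ¬short=1−0.64=0.36, full=0.07; AND[min(a, b)] → w = 0.07
R3 (z=16.0): short=0.64, far=0.72; AND[min(a, b)] → w = 0.64
Weighted average = (0.72·15.3 + 0.07·15.0 + 0.64·16.0) / (0.72 + 0.07 + 0.64)
  = 22.3060 / 1.4300 = 15.599

15.599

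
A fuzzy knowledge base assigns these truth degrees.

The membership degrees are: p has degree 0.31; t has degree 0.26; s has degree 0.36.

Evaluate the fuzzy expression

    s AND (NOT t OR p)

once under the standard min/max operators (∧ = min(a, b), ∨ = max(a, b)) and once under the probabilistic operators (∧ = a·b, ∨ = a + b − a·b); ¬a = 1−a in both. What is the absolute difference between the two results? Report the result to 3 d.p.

Under standard min/max:
  NOT t = 1 − 0.26 = 0.74
  NOT t OR p = max(a, b) on (0.74, 0.31) = 0.74
  s AND (NOT t OR p) = min(a, b) on (0.36, 0.74) = 0.36
  → value = 0.3600
Under probabilistic:
  NOT t = 1 − 0.2600 = 0.7400
  NOT t OR p = a + b − a·b on (0.7400, 0.3100) = 0.8206
  s AND (NOT t OR p) = a·b on (0.3600, 0.8206) = 0.2954
  → value = 0.2954
|0.3600 − 0.2954| = 0.065

0.065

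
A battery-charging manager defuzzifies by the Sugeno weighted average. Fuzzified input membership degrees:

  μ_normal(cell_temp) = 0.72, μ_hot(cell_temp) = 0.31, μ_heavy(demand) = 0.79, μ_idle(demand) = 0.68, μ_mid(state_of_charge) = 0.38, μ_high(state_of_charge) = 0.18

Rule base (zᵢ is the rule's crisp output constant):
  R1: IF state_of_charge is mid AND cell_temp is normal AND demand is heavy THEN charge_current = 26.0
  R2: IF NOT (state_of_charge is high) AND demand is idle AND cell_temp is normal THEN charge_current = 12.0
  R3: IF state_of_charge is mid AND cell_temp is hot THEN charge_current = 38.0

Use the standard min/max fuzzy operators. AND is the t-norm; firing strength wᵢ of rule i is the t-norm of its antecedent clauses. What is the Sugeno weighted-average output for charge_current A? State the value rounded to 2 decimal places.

R1 (z=26.0): mid=0.38, normal=0.72, heavy=0.79; AND[min(a, b)] → w = 0.38
R2 (z=12.0): ¬high=1−0.18=0.82, idle=0.68, normal=0.72; AND[min(a, b)] → w = 0.68
R3 (z=38.0): mid=0.38, hot=0.31; AND[min(a, b)] → w = 0.31
Weighted average = (0.38·26.0 + 0.68·12.0 + 0.31·38.0) / (0.38 + 0.68 + 0.31)
  = 29.8200 / 1.3700 = 21.77

21.77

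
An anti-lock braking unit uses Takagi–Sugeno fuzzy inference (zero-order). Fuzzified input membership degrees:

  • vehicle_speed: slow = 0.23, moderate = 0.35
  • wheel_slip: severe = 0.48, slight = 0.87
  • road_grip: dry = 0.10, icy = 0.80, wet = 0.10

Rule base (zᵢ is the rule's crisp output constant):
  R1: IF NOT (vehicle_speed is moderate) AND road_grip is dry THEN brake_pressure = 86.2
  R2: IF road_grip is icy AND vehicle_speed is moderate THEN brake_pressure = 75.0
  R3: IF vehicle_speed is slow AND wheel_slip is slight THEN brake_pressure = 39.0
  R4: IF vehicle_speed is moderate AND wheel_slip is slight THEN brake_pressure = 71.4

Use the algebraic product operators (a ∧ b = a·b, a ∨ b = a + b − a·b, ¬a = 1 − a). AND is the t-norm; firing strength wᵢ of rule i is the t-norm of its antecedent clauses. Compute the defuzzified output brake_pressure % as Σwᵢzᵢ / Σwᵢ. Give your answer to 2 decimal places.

R1 (z=86.2): ¬moderate=1−0.35=0.65, dry=0.10; AND[a·b] → w = 0.0650
R2 (z=75.0): icy=0.80, moderate=0.35; AND[a·b] → w = 0.2800
R3 (z=39.0): slow=0.23, slight=0.87; AND[a·b] → w = 0.2001
R4 (z=71.4): moderate=0.35, slight=0.87; AND[a·b] → w = 0.3045
Weighted average = (0.0650·86.2 + 0.2800·75.0 + 0.2001·39.0 + 0.3045·71.4) / (0.0650 + 0.2800 + 0.2001 + 0.3045)
  = 56.1482 / 0.8496 = 66.09

66.09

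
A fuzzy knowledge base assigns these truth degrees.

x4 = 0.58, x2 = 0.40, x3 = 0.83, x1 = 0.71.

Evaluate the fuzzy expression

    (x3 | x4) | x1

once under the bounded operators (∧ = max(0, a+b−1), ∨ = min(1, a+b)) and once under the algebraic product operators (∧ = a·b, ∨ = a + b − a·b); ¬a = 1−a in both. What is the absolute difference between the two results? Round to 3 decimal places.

Under bounded:
  x3 | x4 = min(1, a+b) on (0.83, 0.58) = 1.00
  (x3 | x4) | x1 = min(1, a+b) on (1.00, 0.71) = 1.00
  → value = 1.0000
Under algebraic product:
  x3 | x4 = a + b − a·b on (0.8300, 0.5800) = 0.9286
  (x3 | x4) | x1 = a + b − a·b on (0.9286, 0.7100) = 0.9793
  → value = 0.9793
|1.0000 − 0.9793| = 0.021

0.021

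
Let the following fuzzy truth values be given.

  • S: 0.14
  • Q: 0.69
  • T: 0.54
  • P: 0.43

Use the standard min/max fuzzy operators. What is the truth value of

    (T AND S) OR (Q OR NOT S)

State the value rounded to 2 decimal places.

T AND S = min(a, b) on (0.54, 0.14) = 0.14
NOT S = 1 − 0.14 = 0.86
Q OR NOT S = max(a, b) on (0.69, 0.86) = 0.86
(T AND S) OR (Q OR NOT S) = max(a, b) on (0.14, 0.86) = 0.86

0.86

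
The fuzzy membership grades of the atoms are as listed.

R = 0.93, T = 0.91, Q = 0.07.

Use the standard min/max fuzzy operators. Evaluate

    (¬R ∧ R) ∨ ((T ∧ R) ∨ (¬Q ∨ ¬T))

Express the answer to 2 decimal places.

0.93

¬R = 1 − 0.93 = 0.07
¬R ∧ R = min(a, b) on (0.07, 0.93) = 0.07
T ∧ R = min(a, b) on (0.91, 0.93) = 0.91
¬Q = 1 − 0.07 = 0.93
¬T = 1 − 0.91 = 0.09
¬Q ∨ ¬T = max(a, b) on (0.93, 0.09) = 0.93
(T ∧ R) ∨ (¬Q ∨ ¬T) = max(a, b) on (0.91, 0.93) = 0.93
(¬R ∧ R) ∨ ((T ∧ R) ∨ (¬Q ∨ ¬T)) = max(a, b) on (0.07, 0.93) = 0.93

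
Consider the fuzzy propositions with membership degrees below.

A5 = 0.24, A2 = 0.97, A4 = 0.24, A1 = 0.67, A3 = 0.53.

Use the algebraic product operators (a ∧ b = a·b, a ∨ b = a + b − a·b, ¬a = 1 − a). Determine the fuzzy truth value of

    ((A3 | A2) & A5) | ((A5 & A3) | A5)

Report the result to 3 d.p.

A3 | A2 = a + b − a·b on (0.5300, 0.9700) = 0.9859
(A3 | A2) & A5 = a·b on (0.9859, 0.2400) = 0.2366
A5 & A3 = a·b on (0.2400, 0.5300) = 0.1272
(A5 & A3) | A5 = a + b − a·b on (0.1272, 0.2400) = 0.3367
((A3 | A2) & A5) | ((A5 & A3) | A5) = a + b − a·b on (0.2366, 0.3367) = 0.4936

0.494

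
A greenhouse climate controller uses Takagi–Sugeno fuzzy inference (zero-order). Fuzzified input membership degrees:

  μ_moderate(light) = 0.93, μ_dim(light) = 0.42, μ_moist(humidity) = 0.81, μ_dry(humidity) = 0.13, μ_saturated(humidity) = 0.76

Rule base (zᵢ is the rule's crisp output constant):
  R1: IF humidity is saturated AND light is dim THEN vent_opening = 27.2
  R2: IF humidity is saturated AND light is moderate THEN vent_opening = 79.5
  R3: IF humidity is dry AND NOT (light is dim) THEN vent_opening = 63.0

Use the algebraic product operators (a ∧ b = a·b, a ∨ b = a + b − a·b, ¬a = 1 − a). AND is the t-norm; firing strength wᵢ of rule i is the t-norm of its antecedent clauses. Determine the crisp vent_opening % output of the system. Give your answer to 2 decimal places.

63.21

R1 (z=27.2): saturated=0.76, dim=0.42; AND[a·b] → w = 0.3192
R2 (z=79.5): saturated=0.76, moderate=0.93; AND[a·b] → w = 0.7068
R3 (z=63.0): dry=0.13, ¬dim=1−0.42=0.58; AND[a·b] → w = 0.0754
Weighted average = (0.3192·27.2 + 0.7068·79.5 + 0.0754·63.0) / (0.3192 + 0.7068 + 0.0754)
  = 69.6230 / 1.1014 = 63.21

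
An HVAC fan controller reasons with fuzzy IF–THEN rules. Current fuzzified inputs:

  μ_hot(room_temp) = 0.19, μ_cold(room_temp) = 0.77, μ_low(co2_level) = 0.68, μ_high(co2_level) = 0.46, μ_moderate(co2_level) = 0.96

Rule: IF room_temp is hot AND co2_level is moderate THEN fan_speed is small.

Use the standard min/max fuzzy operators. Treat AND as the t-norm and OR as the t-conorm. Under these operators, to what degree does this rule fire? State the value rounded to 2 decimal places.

0.19

firing strength: hot=0.19, moderate=0.96; AND[min(a, b)] → w = 0.19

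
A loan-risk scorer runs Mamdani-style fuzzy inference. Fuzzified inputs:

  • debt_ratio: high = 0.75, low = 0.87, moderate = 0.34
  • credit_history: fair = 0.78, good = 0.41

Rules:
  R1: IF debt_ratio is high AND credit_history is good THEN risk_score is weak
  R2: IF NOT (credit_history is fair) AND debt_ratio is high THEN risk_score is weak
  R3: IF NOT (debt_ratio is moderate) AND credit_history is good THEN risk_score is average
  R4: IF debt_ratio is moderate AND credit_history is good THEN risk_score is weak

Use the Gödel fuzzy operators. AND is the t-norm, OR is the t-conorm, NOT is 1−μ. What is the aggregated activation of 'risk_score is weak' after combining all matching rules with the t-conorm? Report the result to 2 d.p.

R1: high=0.75, good=0.41; AND[min(a, b)] → w = 0.41
R2: ¬fair=1−0.78=0.22, high=0.75; AND[min(a, b)] → w = 0.22
R3: ¬moderate=1−0.34=0.66, good=0.41; AND[min(a, b)] → w = 0.41
R4: moderate=0.34, good=0.41; AND[min(a, b)] → w = 0.34
Rules with consequent 'weak': {R1, R2, R4} → strengths 0.41, 0.22, 0.34
Aggregate via t-conorm [max(a, b)]: 0.41

0.41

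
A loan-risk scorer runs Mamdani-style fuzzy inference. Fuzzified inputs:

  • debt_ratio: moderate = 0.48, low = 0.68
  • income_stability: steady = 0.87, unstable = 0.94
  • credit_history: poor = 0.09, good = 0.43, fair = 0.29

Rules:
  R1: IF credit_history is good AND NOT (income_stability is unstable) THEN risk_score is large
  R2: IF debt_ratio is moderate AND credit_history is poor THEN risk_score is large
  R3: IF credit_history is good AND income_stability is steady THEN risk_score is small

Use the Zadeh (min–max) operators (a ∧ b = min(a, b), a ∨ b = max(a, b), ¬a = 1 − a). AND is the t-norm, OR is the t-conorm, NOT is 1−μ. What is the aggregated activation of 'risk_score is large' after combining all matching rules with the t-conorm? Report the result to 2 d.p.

R1: good=0.43, ¬unstable=1−0.94=0.06; AND[min(a, b)] → w = 0.06
R2: moderate=0.48, poor=0.09; AND[min(a, b)] → w = 0.09
R3: good=0.43, steady=0.87; AND[min(a, b)] → w = 0.43
Rules with consequent 'large': {R1, R2} → strengths 0.06, 0.09
Aggregate via t-conorm [max(a, b)]: 0.09

0.09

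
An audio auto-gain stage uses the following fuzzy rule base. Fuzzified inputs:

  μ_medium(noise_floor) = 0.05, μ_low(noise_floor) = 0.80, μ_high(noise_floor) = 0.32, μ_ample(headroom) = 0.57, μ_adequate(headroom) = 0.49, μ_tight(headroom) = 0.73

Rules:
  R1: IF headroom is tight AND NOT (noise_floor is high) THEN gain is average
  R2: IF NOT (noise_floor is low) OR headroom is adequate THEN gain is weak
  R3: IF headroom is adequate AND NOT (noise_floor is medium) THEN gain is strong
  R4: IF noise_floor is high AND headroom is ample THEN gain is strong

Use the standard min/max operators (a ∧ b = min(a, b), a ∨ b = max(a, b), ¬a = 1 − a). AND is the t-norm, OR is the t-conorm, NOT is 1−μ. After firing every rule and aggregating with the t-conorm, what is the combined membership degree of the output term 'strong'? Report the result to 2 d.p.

0.49

R1: tight=0.73, ¬high=1−0.32=0.68; AND[min(a, b)] → w = 0.68
R2: ¬low=1−0.80=0.20, adequate=0.49; OR[max(a, b)] → w = 0.49
R3: adequate=0.49, ¬medium=1−0.05=0.95; AND[min(a, b)] → w = 0.49
R4: high=0.32, ample=0.57; AND[min(a, b)] → w = 0.32
Rules with consequent 'strong': {R3, R4} → strengths 0.49, 0.32
Aggregate via t-conorm [max(a, b)]: 0.49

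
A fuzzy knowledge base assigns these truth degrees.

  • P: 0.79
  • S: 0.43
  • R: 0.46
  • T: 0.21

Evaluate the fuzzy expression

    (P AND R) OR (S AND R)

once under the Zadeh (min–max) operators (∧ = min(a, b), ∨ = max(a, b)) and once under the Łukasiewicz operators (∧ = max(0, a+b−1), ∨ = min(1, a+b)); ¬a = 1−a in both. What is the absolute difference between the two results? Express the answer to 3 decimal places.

Under Zadeh (min–max):
  P AND R = min(a, b) on (0.79, 0.46) = 0.46
  S AND R = min(a, b) on (0.43, 0.46) = 0.43
  (P AND R) OR (S AND R) = max(a, b) on (0.46, 0.43) = 0.46
  → value = 0.4600
Under Łukasiewicz:
  P AND R = max(0, a+b−1) on (0.79, 0.46) = 0.25
  S AND R = max(0, a+b−1) on (0.43, 0.46) = 0.00
  (P AND R) OR (S AND R) = min(1, a+b) on (0.25, 0.00) = 0.25
  → value = 0.2500
|0.4600 − 0.2500| = 0.210

0.210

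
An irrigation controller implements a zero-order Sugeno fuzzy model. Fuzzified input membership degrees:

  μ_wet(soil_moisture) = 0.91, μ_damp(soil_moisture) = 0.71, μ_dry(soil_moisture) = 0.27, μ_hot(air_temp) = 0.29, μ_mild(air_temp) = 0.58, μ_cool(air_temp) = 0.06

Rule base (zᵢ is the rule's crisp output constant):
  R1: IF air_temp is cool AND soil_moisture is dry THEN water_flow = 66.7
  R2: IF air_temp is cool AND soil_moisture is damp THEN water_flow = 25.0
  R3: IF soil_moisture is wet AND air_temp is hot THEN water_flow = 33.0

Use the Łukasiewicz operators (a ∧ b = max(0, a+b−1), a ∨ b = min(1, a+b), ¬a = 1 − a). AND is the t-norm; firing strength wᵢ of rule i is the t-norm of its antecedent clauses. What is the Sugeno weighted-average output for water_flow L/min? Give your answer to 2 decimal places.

33.00

R1 (z=66.7): cool=0.06, dry=0.27; AND[max(0, a+b−1)] → w = 0.00
R2 (z=25.0): cool=0.06, damp=0.71; AND[max(0, a+b−1)] → w = 0.00
R3 (z=33.0): wet=0.91, hot=0.29; AND[max(0, a+b−1)] → w = 0.20
Weighted average = (0.00·66.7 + 0.00·25.0 + 0.20·33.0) / (0.00 + 0.00 + 0.20)
  = 6.6000 / 0.2000 = 33.00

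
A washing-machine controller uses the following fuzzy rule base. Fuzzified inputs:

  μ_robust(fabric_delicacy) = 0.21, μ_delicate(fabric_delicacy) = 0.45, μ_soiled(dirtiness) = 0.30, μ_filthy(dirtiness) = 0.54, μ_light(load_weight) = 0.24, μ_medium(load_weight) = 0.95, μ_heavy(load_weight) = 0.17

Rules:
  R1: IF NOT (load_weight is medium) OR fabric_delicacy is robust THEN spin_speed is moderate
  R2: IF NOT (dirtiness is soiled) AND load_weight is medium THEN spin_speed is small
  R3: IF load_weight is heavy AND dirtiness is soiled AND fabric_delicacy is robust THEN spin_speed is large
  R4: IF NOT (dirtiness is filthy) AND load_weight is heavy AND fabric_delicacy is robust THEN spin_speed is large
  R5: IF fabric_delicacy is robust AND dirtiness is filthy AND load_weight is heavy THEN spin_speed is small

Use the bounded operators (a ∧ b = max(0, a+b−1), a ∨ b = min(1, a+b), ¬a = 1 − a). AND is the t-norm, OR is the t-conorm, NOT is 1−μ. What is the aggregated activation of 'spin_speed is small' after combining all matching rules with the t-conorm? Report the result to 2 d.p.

R1: ¬medium=1−0.95=0.05, robust=0.21; OR[min(1, a+b)] → w = 0.26
R2: ¬soiled=1−0.30=0.70, medium=0.95; AND[max(0, a+b−1)] → w = 0.65
R3: heavy=0.17, soiled=0.30, robust=0.21; AND[max(0, a+b−1)] → w = 0.00
R4: ¬filthy=1−0.54=0.46, heavy=0.17, robust=0.21; AND[max(0, a+b−1)] → w = 0.00
R5: robust=0.21, filthy=0.54, heavy=0.17; AND[max(0, a+b−1)] → w = 0.00
Rules with consequent 'small': {R2, R5} → strengths 0.65, 0.00
Aggregate via t-conorm [min(1, a+b)]: 0.65

0.65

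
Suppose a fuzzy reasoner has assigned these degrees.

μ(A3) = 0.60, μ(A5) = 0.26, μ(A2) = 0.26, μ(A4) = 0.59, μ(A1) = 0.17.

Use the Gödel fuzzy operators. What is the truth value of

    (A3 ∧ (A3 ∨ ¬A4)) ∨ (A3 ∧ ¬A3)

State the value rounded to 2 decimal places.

¬A4 = 1 − 0.59 = 0.41
A3 ∨ ¬A4 = max(a, b) on (0.60, 0.41) = 0.60
A3 ∧ (A3 ∨ ¬A4) = min(a, b) on (0.60, 0.60) = 0.60
¬A3 = 1 − 0.60 = 0.40
A3 ∧ ¬A3 = min(a, b) on (0.60, 0.40) = 0.40
(A3 ∧ (A3 ∨ ¬A4)) ∨ (A3 ∧ ¬A3) = max(a, b) on (0.60, 0.40) = 0.60

0.60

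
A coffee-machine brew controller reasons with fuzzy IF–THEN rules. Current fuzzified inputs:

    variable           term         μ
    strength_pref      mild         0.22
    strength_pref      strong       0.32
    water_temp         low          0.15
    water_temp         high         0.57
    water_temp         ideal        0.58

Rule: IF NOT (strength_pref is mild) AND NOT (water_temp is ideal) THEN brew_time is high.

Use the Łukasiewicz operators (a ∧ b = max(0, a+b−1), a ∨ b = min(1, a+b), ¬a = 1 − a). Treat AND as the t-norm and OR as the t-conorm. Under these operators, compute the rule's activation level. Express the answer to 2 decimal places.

firing strength: ¬mild=1−0.22=0.78, ¬ideal=1−0.58=0.42; AND[max(0, a+b−1)] → w = 0.20

0.20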